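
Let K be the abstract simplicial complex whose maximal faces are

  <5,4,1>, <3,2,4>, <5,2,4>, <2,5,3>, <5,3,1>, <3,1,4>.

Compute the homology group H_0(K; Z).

Fix the vertex order 1 < 2 < 3 < 4 < 5 and write every simplex with vertices in increasing order. Then dim K = 2 and the simplices of K are:

  0-simplices (5): [1], [2], [3], [4], [5]
  1-simplices (9): [1,3], [1,4], [1,5], [2,3], [2,4], [2,5], [3,4], [3,5], [4,5]
  2-simplices (6): [1,3,4], [1,3,5], [1,4,5], [2,3,4], [2,3,5], [2,4,5]

so the chain groups are C_0 ≅ Z^5, C_1 ≅ Z^9, C_2 ≅ Z^6.

∂_1: C_1 → C_0 sends each edge [p,q] (with p < q) to q − p.
As a 5×9 matrix over Z this has rank 4, with invariant factors (1,1,1,1).

∂_2: C_2 → C_1 maps a triangle to the signed sum of its edges. For instance
  ∂[1,4,5] = [4,5] − [1,5] + [1,4],
  ∂[2,3,5] = [3,5] − [2,5] + [2,3].
The 9×6 boundary matrix has rank 5 and Smith normal form diag(1,1,1,1,1).

Now H_k = ker ∂_k / im ∂_{k+1}, so:

  H_0: rank C_0 − rank ∂_1 = 5 − 4 = 1, and the invariant factors of ∂_1 are all 1, so H_0 ≅ Z.

(K is a triangulation of the 2-sphere S^2.)

H_0 = Z.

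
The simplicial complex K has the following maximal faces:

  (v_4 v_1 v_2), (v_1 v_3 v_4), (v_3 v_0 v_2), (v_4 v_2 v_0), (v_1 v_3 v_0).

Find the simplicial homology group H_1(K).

Order the vertices as v_0 < v_1 < v_2 < v_3 < v_4. Listing each simplex with vertices in this order, K has dimension 2 with simplices:

  0-simplices (5): [v_0], [v_1], [v_2], [v_3], [v_4]
  1-simplices (10): [v_0,v_1], [v_0,v_2], [v_0,v_3], [v_0,v_4], [v_1,v_2], [v_1,v_3], [v_1,v_4], [v_2,v_3], [v_2,v_4], [v_3,v_4]
  2-simplices (5): [v_0,v_1,v_3], [v_0,v_2,v_3], [v_0,v_2,v_4], [v_1,v_2,v_4], [v_1,v_3,v_4]

Hence C_0 ≅ Z^5, C_1 ≅ Z^10, C_2 ≅ Z^5.

∂_1: C_1 → C_0 sends each edge [p,q] (with p < q) to q − p.
The resulting 5×10 matrix has rank 4, and its Smith normal form has invariant factors (1,1,1,1).

The boundary map ∂_2: C_2 → C_1 acts by ∂[p,q,r] = [q,r] − [p,r] + [p,q]. For instance
  ∂[v_0,v_1,v_3] = [v_1,v_3] − [v_0,v_3] + [v_0,v_1],
  ∂[v_1,v_3,v_4] = [v_3,v_4] − [v_1,v_4] + [v_1,v_3].
The resulting 10×5 matrix has rank 5, and its Smith normal form has invariant factors (1,1,1,1,1).

Computing H_k = (kernel of ∂_k) / (image of ∂_{k+1}):

  H_1: rank ker ∂_1 − rank ∂_2 = (10 − 4) − 5 = 1, and the invariant factors of ∂_2 are all 1, so H_1 ≅ Z.

H_1 ≅ Z.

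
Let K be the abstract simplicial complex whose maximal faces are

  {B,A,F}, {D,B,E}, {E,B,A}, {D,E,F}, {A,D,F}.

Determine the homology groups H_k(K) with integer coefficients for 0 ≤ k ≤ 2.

We work with the vertex ordering A < B < D < E < F. The simplices of K, each written with vertices in increasing order, are:

  0-simplices (5): A, B, D, E, F
  1-simplices (10): AB, AD, AE, AF, BD, BE, BF, DE, DF, EF
  2-simplices (5): ABE, ABF, ADF, BDE, DEF

so the chain groups are C_0 ≅ Z^5, C_1 ≅ Z^10, C_2 ≅ Z^5.

Boundary ∂_1: C_1 → C_0 sends each edge [p,q] (with p < q) to q − p. For instance
  ∂BF = F − B.
The resulting 5×10 matrix has rank 4, and its Smith normal form has invariant factors (1,1,1,1).

The boundary map ∂_2: C_2 → C_1 acts by ∂[p,q,r] = [q,r] − [p,r] + [p,q]. For instance
  ∂ABF = BF − AF + AB,
  ∂DEF = EF − DF + DE.
The 10×5 boundary matrix has rank 5 and Smith normal form diag(1,1,1,1,1).

Reading off H_k = ker ∂_k / im ∂_{k+1}:

  H_0: rank C_0 − rank ∂_1 = 5 − 4 = 1, and the invariant factors of ∂_1 are all 1, so H_0 = Z.
  H_1: rank ker ∂_1 − rank ∂_2 = (10 − 4) − 5 = 1, and the invariant factors of ∂_2 are all 1, so H_1 = Z.
  H_2: rank ker ∂_2 − rank ∂_3 = (5 − 5) − 0 = 0, and there is no ∂_3, so H_2 = 0.

H_0 = Z,  H_1 = Z,  H_2 = 0.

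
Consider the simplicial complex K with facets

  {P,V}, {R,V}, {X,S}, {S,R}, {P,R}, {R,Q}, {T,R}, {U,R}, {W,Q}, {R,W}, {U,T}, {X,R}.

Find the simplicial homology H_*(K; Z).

K has 9 vertices, 12 edges.
rank ∂_0 = 0, rank ∂_1 = 8 ⇒ b_0 = 9 − 0 − 8 = 1; all invariant factors of ∂_1 are 1 so no torsion. So H_0 = Z.
rank ∂_1 = 8, rank ∂_2 = 0 ⇒ b_1 = 12 − 8 − 0 = 4. So H_1 = Z^4.

H_0 ≅ Z,  H_1 ≅ Z^4.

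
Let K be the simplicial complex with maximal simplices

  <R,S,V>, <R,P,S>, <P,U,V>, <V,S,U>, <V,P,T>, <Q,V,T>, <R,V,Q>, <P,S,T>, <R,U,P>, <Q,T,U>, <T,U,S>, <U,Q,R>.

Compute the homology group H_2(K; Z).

H_2 = 0.

Order the vertices as P < Q < R < S < T < U < V. Listing each simplex with vertices in this order, K has dimension 2 with simplices:

  0-simplices (7): P, Q, R, S, T, U, V
  1-simplices (18): PR, PS, PT, PU, PV, QR, QT, QU, QV, RS, RU, RV, ST, SU, SV, TU, TV, UV
  2-simplices (12): PRS, PRU, PST, PTV, PUV, QRU, QRV, QTU, QTV, RSV, STU, SUV

so the chain groups are C_0 ≅ Z^7, C_1 ≅ Z^18, C_2 ≅ Z^12.

Boundary ∂_1: C_1 → C_0 is given by ∂[p,q] = [q] − [p]. For instance
  ∂UV = V − U.
The 7×18 boundary matrix has rank 6 and Smith normal form diag(1,1,1,1,1,1).

Boundary ∂_2: C_2 → C_1 maps a triangle to the signed sum of its edges. For instance
  ∂PRS = RS − PS + PR,
  ∂PST = ST − PT + PS.
The resulting 18×12 matrix has rank 12, and its Smith normal form has invariant factors (1,1,1,1,1,1,1,1,1,1,1,2).

Now H_k = ker ∂_k / im ∂_{k+1}, so:

  H_2: rank ker ∂_2 − rank ∂_3 = (12 − 12) − 0 = 0, and there is no ∂_3, so H_2 ≅ 0.

(K is a triangulation of the real projective plane RP^2.)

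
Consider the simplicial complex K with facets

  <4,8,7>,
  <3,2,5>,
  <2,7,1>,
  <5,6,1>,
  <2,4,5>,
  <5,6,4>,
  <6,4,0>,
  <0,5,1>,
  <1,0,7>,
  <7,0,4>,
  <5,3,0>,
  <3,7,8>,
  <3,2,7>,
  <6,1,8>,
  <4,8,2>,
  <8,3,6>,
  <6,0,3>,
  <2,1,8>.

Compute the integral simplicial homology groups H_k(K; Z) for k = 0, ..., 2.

We work with the vertex ordering 0 < 1 < 2 < 3 < 4 < 5 < 6 < 7 < 8. The simplices of K, each written with vertices in increasing order, are:

  0-simplices (9): [0], [1], [2], [3], [4], [5], [6], [7], [8]
  1-simplices (27): (27 of them)
  2-simplices (18): [0,1,5], [0,1,7], [0,3,5], [0,3,6], [0,4,6], [0,4,7], [1,2,7], [1,2,8], [1,5,6], [1,6,8], [2,3,5], [2,3,7], [2,4,5], [2,4,8], [3,6,8], [3,7,8], [4,5,6], [4,7,8]

giving chain groups C_0 ≅ Z^9, C_1 ≅ Z^27, C_2 ≅ Z^18.

Boundary ∂_1: C_1 → C_0 sends each edge [p,q] (with p < q) to q − p.
As a 9×27 matrix over Z this has rank 8, with invariant factors (1,1,1,1,1,1,1,1).

Boundary ∂_2: C_2 → C_1 maps a triangle to the signed sum of its edges. For instance
  ∂[3,7,8] = [7,8] − [3,8] + [3,7],
  ∂[0,3,5] = [3,5] − [0,5] + [0,3].
The resulting 27×18 matrix has rank 18, and its Smith normal form has invariant factors (1,1,1,1,1,1,1,1,1,1,1,1,1,1,1,1,1,2).

Now H_k = ker ∂_k / im ∂_{k+1}, so:

  H_0: rank C_0 − rank ∂_1 = 9 − 8 = 1, and the invariant factors of ∂_1 are all 1, so H_0 ≅ Z.
  H_1: rank ker ∂_1 − rank ∂_2 = (27 − 8) − 18 = 1, and ∂_2 has invariant factor 2 > 1, so H_1 ≅ Z ⊕ Z/2.
  H_2: rank ker ∂_2 − rank ∂_3 = (18 − 18) − 0 = 0, and there is no ∂_3, so H_2 ≅ 0.

H_0 ≅ Z,  H_1 ≅ Z ⊕ Z/2,  H_2 = 0.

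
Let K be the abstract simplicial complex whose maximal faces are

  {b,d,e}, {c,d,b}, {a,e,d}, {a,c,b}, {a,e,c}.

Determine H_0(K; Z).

H_0 = Z.

Order the vertices as a < b < c < d < e. Listing each simplex with vertices in this order, K has dimension 2 with simplices:

  0-simplices (5): a, b, c, d, e
  1-simplices (10): ab, ac, ad, ae, bc, bd, be, cd, ce, de
  2-simplices (5): abc, ace, ade, bcd, bde

giving chain groups C_0 ≅ Z^5, C_1 ≅ Z^10, C_2 ≅ Z^5.

Boundary ∂_1: C_1 → C_0 maps an edge to its endpoints' difference, ∂[p,q] = q − p. For instance
  ∂ac = c − a.
As a 5×10 matrix over Z this has rank 4, with invariant factors (1,1,1,1).

The boundary map ∂_2: C_2 → C_1 maps a triangle to the signed sum of its edges. For instance
  ∂bcd = cd − bd + bc,
  ∂abc = bc − ac + ab.
The 10×5 boundary matrix has rank 5 and Smith normal form diag(1,1,1,1,1).

From H_k ≅ ker(∂_k) / im(∂_{k+1}) we obtain:

  H_0: rank C_0 − rank ∂_1 = 5 − 4 = 1, and the invariant factors of ∂_1 are all 1, so H_0 = Z.

(K is a triangulation of the Möbius band.)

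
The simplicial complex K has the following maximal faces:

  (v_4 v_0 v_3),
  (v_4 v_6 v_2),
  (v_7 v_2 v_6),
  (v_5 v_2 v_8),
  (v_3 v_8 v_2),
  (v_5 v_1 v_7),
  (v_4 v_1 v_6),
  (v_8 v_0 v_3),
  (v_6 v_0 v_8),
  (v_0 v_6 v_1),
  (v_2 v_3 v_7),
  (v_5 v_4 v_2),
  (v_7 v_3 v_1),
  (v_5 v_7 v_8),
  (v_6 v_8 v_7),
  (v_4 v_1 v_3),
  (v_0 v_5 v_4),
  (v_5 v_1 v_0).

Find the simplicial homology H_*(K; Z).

H_0 = Z,  H_1 = Z ⊕ Z/2,  H_2 = 0.

Order the vertices as v_0 < v_1 < v_2 < v_3 < v_4 < v_5 < v_6 < v_7 < v_8. Listing each simplex with vertices in this order, K has dimension 2 with simplices:

  0-simplices (9): [v_0], [v_1], [v_2], [v_3], [v_4], [v_5], [v_6], [v_7], [v_8]
  1-simplices (27): (27 of them)
  2-simplices (18): (18 of them)

giving chain groups C_0 ≅ Z^9, C_1 ≅ Z^27, C_2 ≅ Z^18.

The boundary map ∂_1: C_1 → C_0 maps an edge to its endpoints' difference, ∂[p,q] = q − p.
As a 9×27 matrix over Z this has rank 8, with invariant factors (1,1,1,1,1,1,1,1).

∂_2: C_2 → C_1 acts by ∂[p,q,r] = [q,r] − [p,r] + [p,q]. For instance
  ∂[v_2,v_5,v_8] = [v_5,v_8] − [v_2,v_8] + [v_2,v_5],
  ∂[v_1,v_3,v_7] = [v_3,v_7] − [v_1,v_7] + [v_1,v_3].
As a 27×18 matrix over Z this has rank 18, with invariant factors (1,1,1,1,1,1,1,1,1,1,1,1,1,1,1,1,1,2).

Now H_k = ker ∂_k / im ∂_{k+1}, so:

  H_0: rank C_0 − rank ∂_1 = 9 − 8 = 1, and the invariant factors of ∂_1 are all 1, so H_0 = Z.
  H_1: rank ker ∂_1 − rank ∂_2 = (27 − 8) − 18 = 1, and ∂_2 has invariant factor 2 > 1, so H_1 = Z ⊕ Z/2.
  H_2: rank ker ∂_2 − rank ∂_3 = (18 − 18) − 0 = 0, and there is no ∂_3, so H_2 = 0.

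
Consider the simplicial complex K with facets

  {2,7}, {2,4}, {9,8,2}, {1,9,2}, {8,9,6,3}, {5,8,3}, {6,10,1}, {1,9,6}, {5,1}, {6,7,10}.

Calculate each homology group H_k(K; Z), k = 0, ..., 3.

Fix the vertex order 1 < 2 < 3 < 4 < 5 < 6 < 7 < 8 < 9 < 10 and write every simplex with vertices in increasing order. Then dim K = 3 and the simplices of K are:

  0-simplices (10): [1], [2], [3], [4], [5], [6], [7], [8], [9], [10]
  1-simplices (20): [1,2], [1,5], [1,6], [1,9], [1,10], [2,4], [2,7], [2,8], [2,9], [3,5], [3,6], [3,8], [3,9], [5,8], [6,7], [6,8], [6,9], [6,10], [7,10], [8,9]
  2-simplices (10): [1,2,9], [1,6,9], [1,6,10], [2,8,9], [3,5,8], [3,6,8], [3,6,9], [3,8,9], [6,7,10], [6,8,9]
  3-simplices (1): [3,6,8,9]

Hence C_0 ≅ Z^10, C_1 ≅ Z^20, C_2 ≅ Z^10, C_3 ≅ Z^1.

Boundary ∂_1: C_1 → C_0 maps an edge to its endpoints' difference, ∂[p,q] = q − p. For instance
  ∂[6,7] = [7] − [6].
As a 10×20 matrix over Z this has rank 9, with invariant factors (1,1,1,1,1,1,1,1,1).

∂_2: C_2 → C_1 maps a triangle to the signed sum of its edges. For instance
  ∂[3,8,9] = [8,9] − [3,9] + [3,8],
  ∂[3,6,9] = [6,9] − [3,9] + [3,6].
The 20×10 boundary matrix has rank 9 and Smith normal form diag(1,1,1,1,1,1,1,1,1).

∂_3: C_3 → C_2 sends each 3-simplex σ to the alternating sum Σ_i (−1)^i (σ with its i-th vertex removed). For instance
  ∂[3,6,8,9] = [6,8,9] − [3,8,9] + [3,6,9] − [3,6,8].
This gives a 10×1 integer matrix of rank 1; reducing to Smith normal form yields diagonal entries (1).

Reading off H_k = ker ∂_k / im ∂_{k+1}:

  H_0: rank C_0 − rank ∂_1 = 10 − 9 = 1, and the invariant factors of ∂_1 are all 1, so H_0 = Z.
  H_1: rank ker ∂_1 − rank ∂_2 = (20 − 9) − 9 = 2, and the invariant factors of ∂_2 are all 1, so H_1 = Z^2.
  H_2: rank ker ∂_2 − rank ∂_3 = (10 − 9) − 1 = 0, and the invariant factors of ∂_3 are all 1, so H_2 = 0.
  H_3: rank ker ∂_3 − rank ∂_4 = (1 − 1) − 0 = 0, and there is no ∂_4, so H_3 = 0.

H_0 ≅ Z,  H_1 ≅ Z^2,  H_2 = 0,  H_3 = 0.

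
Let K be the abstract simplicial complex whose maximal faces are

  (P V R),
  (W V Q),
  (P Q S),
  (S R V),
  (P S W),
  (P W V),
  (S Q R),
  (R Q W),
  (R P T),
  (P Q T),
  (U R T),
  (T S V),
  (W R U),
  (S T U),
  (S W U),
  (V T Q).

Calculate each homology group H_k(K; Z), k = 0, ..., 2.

H_0 ≅ Z,  H_1 ≅ Z^2,  H_2 ≅ Z.

Fix the vertex order P < Q < R < S < T < U < V < W and write every simplex with vertices in increasing order. Then dim K = 2 and the simplices of K are:

  0-simplices (8): P, Q, R, S, T, U, V, W
  1-simplices (24): PQ, PR, PS, PT, PV, PW, QR, QS, QT, QV, QW, RS, RT, RU, RV, RW, ST, SU, SV, SW, TU, TV, UW, VW
  2-simplices (16): PQS, PQT, PRT, PRV, PSW, PVW, QRS, QRW, QTV, QVW, RSV, RTU, RUW, STU, STV, SUW

Hence C_0 ≅ Z^8, C_1 ≅ Z^24, C_2 ≅ Z^16.

The boundary map ∂_1: C_1 → C_0 maps an edge to its endpoints' difference, ∂[p,q] = q − p.
The 8×24 boundary matrix has rank 7 and Smith normal form diag(1,1,1,1,1,1,1).

Boundary ∂_2: C_2 → C_1 maps a triangle to the signed sum of its edges. For instance
  ∂PQS = QS − PS + PQ,
  ∂QRS = RS − QS + QR.
The resulting 24×16 matrix has rank 15, and its Smith normal form has invariant factors (1,1,1,1,1,1,1,1,1,1,1,1,1,1,1).

Now H_k = ker ∂_k / im ∂_{k+1}, so:

  H_0: rank C_0 − rank ∂_1 = 8 − 7 = 1, and the invariant factors of ∂_1 are all 1, so H_0 = Z.
  H_1: rank ker ∂_1 − rank ∂_2 = (24 − 7) − 15 = 2, and the invariant factors of ∂_2 are all 1, so H_1 = Z^2.
  H_2: rank ker ∂_2 − rank ∂_3 = (16 − 15) − 0 = 1, and there is no ∂_3, so H_2 = Z.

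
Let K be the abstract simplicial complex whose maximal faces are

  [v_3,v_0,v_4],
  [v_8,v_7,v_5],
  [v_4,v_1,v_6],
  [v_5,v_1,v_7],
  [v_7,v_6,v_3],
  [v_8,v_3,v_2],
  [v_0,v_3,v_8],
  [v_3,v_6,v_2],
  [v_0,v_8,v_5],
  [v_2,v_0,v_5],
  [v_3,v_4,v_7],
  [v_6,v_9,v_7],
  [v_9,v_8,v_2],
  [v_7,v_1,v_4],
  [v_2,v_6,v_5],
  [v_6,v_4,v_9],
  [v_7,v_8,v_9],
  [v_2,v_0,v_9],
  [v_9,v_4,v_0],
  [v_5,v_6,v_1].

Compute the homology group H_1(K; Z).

H_1 ≅ Z ⊕ Z/2Z.

Take the total order v_0 < v_1 < v_2 < v_3 < v_4 < v_5 < v_6 < v_7 < v_8 < v_9 on the vertex set. Then K (dimension 2) consists of the simplices:

  0-simplices (10): [v_0], [v_1], [v_2], [v_3], [v_4], [v_5], [v_6], [v_7], [v_8], [v_9]
  1-simplices (30): (30 of them)
  2-simplices (20): (20 of them)

giving chain groups C_0 ≅ Z^10, C_1 ≅ Z^30, C_2 ≅ Z^20.

Boundary ∂_1: C_1 → C_0 maps an edge to its endpoints' difference, ∂[p,q] = q − p.
As a 10×30 matrix over Z this has rank 9, with invariant factors (1,1,1,1,1,1,1,1,1).

∂_2: C_2 → C_1 maps a triangle to the signed sum of its edges. For instance
  ∂[v_2,v_3,v_8] = [v_3,v_8] − [v_2,v_8] + [v_2,v_3],
  ∂[v_0,v_2,v_9] = [v_2,v_9] − [v_0,v_9] + [v_0,v_2].
This gives a 30×20 integer matrix of rank 20; reducing to Smith normal form yields diagonal entries (1,1,1,1,1,1,1,1,1,1,1,1,1,1,1,1,1,1,1,2).

Reading off H_k = ker ∂_k / im ∂_{k+1}:

  H_1: rank ker ∂_1 − rank ∂_2 = (30 − 9) − 20 = 1, and ∂_2 has invariant factor 2 > 1, so H_1 = Z ⊕ Z/2Z.

(K is a triangulation of the Klein bottle.)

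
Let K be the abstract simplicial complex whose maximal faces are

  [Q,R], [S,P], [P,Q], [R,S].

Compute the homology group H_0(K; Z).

H_0 = Z.

Fix the vertex order P < Q < R < S and write every simplex with vertices in increasing order. Then dim K = 1 and the simplices of K are:

  0-simplices (4): P, Q, R, S
  1-simplices (4): PQ, PS, QR, RS

Hence C_0 ≅ Z^4, C_1 ≅ Z^4.

Boundary ∂_1: C_1 → C_0 sends each edge [p,q] (with p < q) to q − p.
As a 4×4 matrix over Z this has rank 3, with invariant factors (1,1,1).

Now H_k = ker ∂_k / im ∂_{k+1}, so:

  H_0: rank C_0 − rank ∂_1 = 4 − 3 = 1, and the invariant factors of ∂_1 are all 1, so H_0 ≅ Z.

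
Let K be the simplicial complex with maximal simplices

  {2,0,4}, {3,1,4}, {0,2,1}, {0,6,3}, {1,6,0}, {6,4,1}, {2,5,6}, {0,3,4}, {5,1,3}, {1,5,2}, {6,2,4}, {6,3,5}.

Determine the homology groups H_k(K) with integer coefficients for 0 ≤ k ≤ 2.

H_0 ≅ Z,  H_1 ≅ Z/2Z,  H_2 = 0.

We work with the vertex ordering 0 < 1 < 2 < 3 < 4 < 5 < 6. The simplices of K, each written with vertices in increasing order, are:

  0-simplices (7): [0], [1], [2], [3], [4], [5], [6]
  1-simplices (18): [0,1], [0,2], [0,3], [0,4], [0,6], [1,2], [1,3], [1,4], [1,5], [1,6], [2,4], [2,5], [2,6], [3,4], [3,5], [3,6], [4,6], [5,6]
  2-simplices (12): [0,1,2], [0,1,6], [0,2,4], [0,3,4], [0,3,6], [1,2,5], [1,3,4], [1,3,5], [1,4,6], [2,4,6], [2,5,6], [3,5,6]

giving chain groups C_0 ≅ Z^7, C_1 ≅ Z^18, C_2 ≅ Z^12.

∂_1: C_1 → C_0 sends each edge [p,q] (with p < q) to q − p. For instance
  ∂[4,6] = [6] − [4].
This gives a 7×18 integer matrix of rank 6; reducing to Smith normal form yields diagonal entries (1,1,1,1,1,1).

The boundary map ∂_2: C_2 → C_1 maps a triangle to the signed sum of its edges. For instance
  ∂[1,2,5] = [2,5] − [1,5] + [1,2],
  ∂[0,1,2] = [1,2] − [0,2] + [0,1].
The 18×12 boundary matrix has rank 12 and Smith normal form diag(1,1,1,1,1,1,1,1,1,1,1,2).

From H_k ≅ ker(∂_k) / im(∂_{k+1}) we obtain:

  H_0: rank C_0 − rank ∂_1 = 7 − 6 = 1, and the invariant factors of ∂_1 are all 1, so H_0 = Z.
  H_1: rank ker ∂_1 − rank ∂_2 = (18 − 6) − 12 = 0, and ∂_2 has invariant factor 2 > 1, so H_1 = Z/2Z.
  H_2: rank ker ∂_2 − rank ∂_3 = (12 − 12) − 0 = 0, and there is no ∂_3, so H_2 = 0.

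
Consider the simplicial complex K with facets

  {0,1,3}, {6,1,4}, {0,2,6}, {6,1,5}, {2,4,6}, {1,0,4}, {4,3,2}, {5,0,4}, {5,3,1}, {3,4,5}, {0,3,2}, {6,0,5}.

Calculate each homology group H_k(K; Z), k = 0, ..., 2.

H_0 ≅ Z,  H_1 ≅ Z/2,  H_2 = 0.

K has 7 vertices, 18 edges, 12 triangles.
rank ∂_0 = 0, rank ∂_1 = 6 ⇒ b_0 = 7 − 0 − 6 = 1; all invariant factors of ∂_1 are 1 so no torsion. So H_0 = Z.
rank ∂_1 = 6, rank ∂_2 = 12 ⇒ b_1 = 18 − 6 − 12 = 0; ∂_2 has invariant factor(s) [2] giving torsion. So H_1 = Z/2.
rank ∂_2 = 12, rank ∂_3 = 0 ⇒ b_2 = 12 − 12 − 0 = 0. So H_2 = 0.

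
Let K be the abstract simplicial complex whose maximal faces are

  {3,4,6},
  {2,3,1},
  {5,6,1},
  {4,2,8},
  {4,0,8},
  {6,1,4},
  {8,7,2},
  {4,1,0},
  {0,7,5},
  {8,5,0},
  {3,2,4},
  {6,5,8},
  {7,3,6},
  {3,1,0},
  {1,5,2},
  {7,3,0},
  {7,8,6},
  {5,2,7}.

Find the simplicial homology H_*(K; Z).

H_0 ≅ Z,  H_1 ≅ Z × Z/2,  H_2 = 0.

Order the vertices as 0 < 1 < 2 < 3 < 4 < 5 < 6 < 7 < 8. Listing each simplex with vertices in this order, K has dimension 2 with simplices:

  0-simplices (9): [0], [1], [2], [3], [4], [5], [6], [7], [8]
  1-simplices (27): (27 of them)
  2-simplices (18): [0,1,3], [0,1,4], [0,3,7], [0,4,8], [0,5,7], [0,5,8], [1,2,3], [1,2,5], [1,4,6], [1,5,6], [2,3,4], [2,4,8], [2,5,7], [2,7,8], [3,4,6], [3,6,7], [5,6,8], [6,7,8]

Hence C_0 ≅ Z^9, C_1 ≅ Z^27, C_2 ≅ Z^18.

∂_1: C_1 → C_0 is given by ∂[p,q] = [q] − [p]. For instance
  ∂[0,1] = [1] − [0].
This gives a 9×27 integer matrix of rank 8; reducing to Smith normal form yields diagonal entries (1,1,1,1,1,1,1,1).

∂_2: C_2 → C_1 acts by ∂[p,q,r] = [q,r] − [p,r] + [p,q]. For instance
  ∂[1,5,6] = [5,6] − [1,6] + [1,5],
  ∂[2,4,8] = [4,8] − [2,8] + [2,4].
As a 27×18 matrix over Z this has rank 18, with invariant factors (1,1,1,1,1,1,1,1,1,1,1,1,1,1,1,1,1,2).

Now H_k = ker ∂_k / im ∂_{k+1}, so:

  H_0: rank C_0 − rank ∂_1 = 9 − 8 = 1, and the invariant factors of ∂_1 are all 1, so H_0 ≅ Z.
  H_1: rank ker ∂_1 − rank ∂_2 = (27 − 8) − 18 = 1, and ∂_2 has invariant factor 2 > 1, so H_1 ≅ Z × Z/2.
  H_2: rank ker ∂_2 − rank ∂_3 = (18 − 18) − 0 = 0, and there is no ∂_3, so H_2 ≅ 0.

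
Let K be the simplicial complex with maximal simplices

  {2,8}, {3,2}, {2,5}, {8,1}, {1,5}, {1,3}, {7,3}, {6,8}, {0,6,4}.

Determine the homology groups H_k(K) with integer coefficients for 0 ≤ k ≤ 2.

We work with the vertex ordering 0 < 1 < 2 < 3 < 4 < 5 < 6 < 7 < 8. The simplices of K, each written with vertices in increasing order, are:

  0-simplices (9): [0], [1], [2], [3], [4], [5], [6], [7], [8]
  1-simplices (11): [0,4], [0,6], [1,3], [1,5], [1,8], [2,3], [2,5], [2,8], [3,7], [4,6], [6,8]
  2-simplices (1): [0,4,6]

Hence C_0 ≅ Z^9, C_1 ≅ Z^11, C_2 ≅ Z^1.

The boundary map ∂_1: C_1 → C_0 maps an edge to its endpoints' difference, ∂[p,q] = q − p. For instance
  ∂[1,8] = [8] − [1].
As a 9×11 matrix over Z this has rank 8, with invariant factors (1,1,1,1,1,1,1,1).

The boundary map ∂_2: C_2 → C_1 acts by ∂[p,q,r] = [q,r] − [p,r] + [p,q]. For instance
  ∂[0,4,6] = [4,6] − [0,6] + [0,4].
As a 11×1 matrix over Z this has rank 1, with invariant factors (1).

Computing H_k = (kernel of ∂_k) / (image of ∂_{k+1}):

  H_0: rank C_0 − rank ∂_1 = 9 − 8 = 1, and the invariant factors of ∂_1 are all 1, so H_0 ≅ Z.
  H_1: rank ker ∂_1 − rank ∂_2 = (11 − 8) − 1 = 2, and the invariant factors of ∂_2 are all 1, so H_1 ≅ Z^2.
  H_2: rank ker ∂_2 − rank ∂_3 = (1 − 1) − 0 = 0, and there is no ∂_3, so H_2 ≅ 0.

H_0 = Z,  H_1 = Z^2,  H_2 = 0.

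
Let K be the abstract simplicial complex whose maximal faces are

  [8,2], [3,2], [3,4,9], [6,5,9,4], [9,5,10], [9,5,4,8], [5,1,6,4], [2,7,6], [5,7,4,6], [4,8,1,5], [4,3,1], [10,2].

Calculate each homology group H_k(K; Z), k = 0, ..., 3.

Take the total order 1 < 2 < 3 < 4 < 5 < 6 < 7 < 8 < 9 < 10 on the vertex set. Then K (dimension 3) consists of the simplices:

  0-simplices (10): [1], [2], [3], [4], [5], [6], [7], [8], [9], [10]
  1-simplices (26): (26 of them)
  2-simplices (19): (19 of them)
  3-simplices (5): [1,4,5,6], [1,4,5,8], [4,5,6,7], [4,5,6,9], [4,5,8,9]

giving chain groups C_0 ≅ Z^10, C_1 ≅ Z^26, C_2 ≅ Z^19, C_3 ≅ Z^5.

The boundary map ∂_1: C_1 → C_0 is given by ∂[p,q] = [q] − [p]. For instance
  ∂[1,4] = [4] − [1].
This gives a 10×26 integer matrix of rank 9; reducing to Smith normal form yields diagonal entries (1,1,1,1,1,1,1,1,1).

The boundary map ∂_2: C_2 → C_1 acts by ∂[p,q,r] = [q,r] − [p,r] + [p,q]. For instance
  ∂[4,5,7] = [5,7] − [4,7] + [4,5],
  ∂[4,5,6] = [5,6] − [4,6] + [4,5].
The 26×19 boundary matrix has rank 14 and Smith normal form diag(1,1,1,1,1,1,1,1,1,1,1,1,1,1).

Boundary ∂_3: C_3 → C_2 sends each 3-simplex σ to the alternating sum Σ_i (−1)^i (σ with its i-th vertex removed). For instance
  ∂[1,4,5,8] = [4,5,8] − [1,5,8] + [1,4,8] − [1,4,5],
  ∂[4,5,8,9] = [5,8,9] − [4,8,9] + [4,5,9] − [4,5,8].
This gives a 19×5 integer matrix of rank 5; reducing to Smith normal form yields diagonal entries (1,1,1,1,1).

Now H_k = ker ∂_k / im ∂_{k+1}, so:

  H_0: rank C_0 − rank ∂_1 = 10 − 9 = 1, and the invariant factors of ∂_1 are all 1, so H_0 = Z.
  H_1: rank ker ∂_1 − rank ∂_2 = (26 − 9) − 14 = 3, and the invariant factors of ∂_2 are all 1, so H_1 = Z^3.
  H_2: rank ker ∂_2 − rank ∂_3 = (19 − 14) − 5 = 0, and the invariant factors of ∂_3 are all 1, so H_2 = 0.
  H_3: rank ker ∂_3 − rank ∂_4 = (5 − 5) − 0 = 0, and there is no ∂_4, so H_3 = 0.

As a check, the Euler characteristic is 10 − 26 + 19 − 5 = -2, which agrees with 1 − 3 + 0 − 0 = -2.

H_0 = Z,  H_1 = Z^3,  H_2 = 0,  H_3 = 0.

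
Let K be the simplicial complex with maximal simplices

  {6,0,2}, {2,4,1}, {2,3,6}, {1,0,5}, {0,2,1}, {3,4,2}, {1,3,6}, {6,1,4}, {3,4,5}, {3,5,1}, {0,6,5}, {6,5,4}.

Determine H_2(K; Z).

We work with the vertex ordering 0 < 1 < 2 < 3 < 4 < 5 < 6. The simplices of K, each written with vertices in increasing order, are:

  0-simplices (7): [0], [1], [2], [3], [4], [5], [6]
  1-simplices (18): [0,1], [0,2], [0,5], [0,6], [1,2], [1,3], [1,4], [1,5], [1,6], [2,3], [2,4], [2,6], [3,4], [3,5], [3,6], [4,5], [4,6], [5,6]
  2-simplices (12): [0,1,2], [0,1,5], [0,2,6], [0,5,6], [1,2,4], [1,3,5], [1,3,6], [1,4,6], [2,3,4], [2,3,6], [3,4,5], [4,5,6]

so the chain groups are C_0 ≅ Z^7, C_1 ≅ Z^18, C_2 ≅ Z^12.

Boundary ∂_1: C_1 → C_0 is given by ∂[p,q] = [q] − [p]. For instance
  ∂[0,1] = [1] − [0].
The resulting 7×18 matrix has rank 6, and its Smith normal form has invariant factors (1,1,1,1,1,1).

Boundary ∂_2: C_2 → C_1 maps a triangle to the signed sum of its edges. For instance
  ∂[1,3,5] = [3,5] − [1,5] + [1,3],
  ∂[0,5,6] = [5,6] − [0,6] + [0,5].
The 18×12 boundary matrix has rank 12 and Smith normal form diag(1,1,1,1,1,1,1,1,1,1,1,2).

From H_k ≅ ker(∂_k) / im(∂_{k+1}) we obtain:

  H_2: rank ker ∂_2 − rank ∂_3 = (12 − 12) − 0 = 0, and there is no ∂_3, so H_2 ≅ 0.

H_2 = 0.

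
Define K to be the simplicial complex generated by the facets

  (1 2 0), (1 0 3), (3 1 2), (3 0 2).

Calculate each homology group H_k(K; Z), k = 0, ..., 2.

H_0 ≅ Z,  H_1 = 0,  H_2 ≅ Z.

Take the total order 0 < 1 < 2 < 3 on the vertex set. Then K (dimension 2) consists of the simplices:

  0-simplices (4): [0], [1], [2], [3]
  1-simplices (6): [0,1], [0,2], [0,3], [1,2], [1,3], [2,3]
  2-simplices (4): [0,1,2], [0,1,3], [0,2,3], [1,2,3]

giving chain groups C_0 ≅ Z^4, C_1 ≅ Z^6, C_2 ≅ Z^4.

Boundary ∂_1: C_1 → C_0 maps an edge to its endpoints' difference, ∂[p,q] = q − p. For instance
  ∂[1,2] = [2] − [1].
As a 4×6 matrix over Z this has rank 3, with invariant factors (1,1,1).

Boundary ∂_2: C_2 → C_1 acts by ∂[p,q,r] = [q,r] − [p,r] + [p,q]. For instance
  ∂[0,2,3] = [2,3] − [0,3] + [0,2],
  ∂[1,2,3] = [2,3] − [1,3] + [1,2].
The resulting 6×4 matrix has rank 3, and its Smith normal form has invariant factors (1,1,1).

Now H_k = ker ∂_k / im ∂_{k+1}, so:

  H_0: rank C_0 − rank ∂_1 = 4 − 3 = 1, and the invariant factors of ∂_1 are all 1, so H_0 ≅ Z.
  H_1: rank ker ∂_1 − rank ∂_2 = (6 − 3) − 3 = 0, and the invariant factors of ∂_2 are all 1, so H_1 ≅ 0.
  H_2: rank ker ∂_2 − rank ∂_3 = (4 − 3) − 0 = 1, and there is no ∂_3, so H_2 ≅ Z.

As a check, the Euler characteristic is 4 − 6 + 4 = 2, which agrees with 1 − 0 + 1 = 2.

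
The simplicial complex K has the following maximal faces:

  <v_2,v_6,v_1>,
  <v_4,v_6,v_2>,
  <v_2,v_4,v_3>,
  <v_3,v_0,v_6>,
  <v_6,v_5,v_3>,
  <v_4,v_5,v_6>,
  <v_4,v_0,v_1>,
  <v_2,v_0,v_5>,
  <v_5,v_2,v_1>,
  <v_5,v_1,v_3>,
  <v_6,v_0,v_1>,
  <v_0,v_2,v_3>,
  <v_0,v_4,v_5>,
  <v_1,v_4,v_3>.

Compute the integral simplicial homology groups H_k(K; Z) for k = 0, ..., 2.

We work with the vertex ordering v_0 < v_1 < v_2 < v_3 < v_4 < v_5 < v_6. The simplices of K, each written with vertices in increasing order, are:

  0-simplices (7): [v_0], [v_1], [v_2], [v_3], [v_4], [v_5], [v_6]
  1-simplices (21): (21 of them)
  2-simplices (14): (14 of them)

Hence C_0 ≅ Z^7, C_1 ≅ Z^21, C_2 ≅ Z^14.

Boundary ∂_1: C_1 → C_0 sends each edge [p,q] (with p < q) to q − p.
The 7×21 boundary matrix has rank 6 and Smith normal form diag(1,1,1,1,1,1).

Boundary ∂_2: C_2 → C_1 maps a triangle to the signed sum of its edges. For instance
  ∂[v_0,v_2,v_5] = [v_2,v_5] − [v_0,v_5] + [v_0,v_2],
  ∂[v_0,v_1,v_6] = [v_1,v_6] − [v_0,v_6] + [v_0,v_1].
The resulting 21×14 matrix has rank 13, and its Smith normal form has invariant factors (1,1,1,1,1,1,1,1,1,1,1,1,1).

Computing H_k = (kernel of ∂_k) / (image of ∂_{k+1}):

  H_0: rank C_0 − rank ∂_1 = 7 − 6 = 1, and the invariant factors of ∂_1 are all 1, so H_0 ≅ Z.
  H_1: rank ker ∂_1 − rank ∂_2 = (21 − 6) − 13 = 2, and the invariant factors of ∂_2 are all 1, so H_1 ≅ Z^2.
  H_2: rank ker ∂_2 − rank ∂_3 = (14 − 13) − 0 = 1, and there is no ∂_3, so H_2 ≅ Z.

As a check, the Euler characteristic is 7 − 21 + 14 = 0, which agrees with 1 − 2 + 1 = 0.

H_0 ≅ Z,  H_1 ≅ Z^2,  H_2 ≅ Z.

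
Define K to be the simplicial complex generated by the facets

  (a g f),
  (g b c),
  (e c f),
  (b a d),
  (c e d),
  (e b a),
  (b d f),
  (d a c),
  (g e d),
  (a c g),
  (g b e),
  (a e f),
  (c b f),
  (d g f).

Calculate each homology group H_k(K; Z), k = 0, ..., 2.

H_0 = Z,  H_1 = Z^2,  H_2 = Z.

K has 7 vertices, 21 edges, 14 triangles.
rank ∂_0 = 0, rank ∂_1 = 6 ⇒ b_0 = 7 − 0 − 6 = 1; all invariant factors of ∂_1 are 1 so no torsion. So H_0 ≅ Z.
rank ∂_1 = 6, rank ∂_2 = 13 ⇒ b_1 = 21 − 6 − 13 = 2; all invariant factors of ∂_2 are 1 so no torsion. So H_1 ≅ Z^2.
rank ∂_2 = 13, rank ∂_3 = 0 ⇒ b_2 = 14 − 13 − 0 = 1. So H_2 ≅ Z.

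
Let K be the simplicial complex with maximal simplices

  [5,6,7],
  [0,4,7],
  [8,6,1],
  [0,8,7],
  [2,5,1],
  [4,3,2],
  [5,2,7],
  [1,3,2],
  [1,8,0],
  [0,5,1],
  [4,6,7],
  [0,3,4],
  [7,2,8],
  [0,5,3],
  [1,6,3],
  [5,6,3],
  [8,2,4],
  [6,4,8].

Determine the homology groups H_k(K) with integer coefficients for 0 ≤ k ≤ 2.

H_0 ≅ Z,  H_1 ≅ Z ⊕ Z_2,  H_2 = 0.

Take the total order 0 < 1 < 2 < 3 < 4 < 5 < 6 < 7 < 8 on the vertex set. Then K (dimension 2) consists of the simplices:

  0-simplices (9): [0], [1], [2], [3], [4], [5], [6], [7], [8]
  1-simplices (27): (27 of them)
  2-simplices (18): [0,1,5], [0,1,8], [0,3,4], [0,3,5], [0,4,7], [0,7,8], [1,2,3], [1,2,5], [1,3,6], [1,6,8], [2,3,4], [2,4,8], [2,5,7], [2,7,8], [3,5,6], [4,6,7], [4,6,8], [5,6,7]

giving chain groups C_0 ≅ Z^9, C_1 ≅ Z^27, C_2 ≅ Z^18.

The boundary map ∂_1: C_1 → C_0 sends each edge [p,q] (with p < q) to q − p.
The 9×27 boundary matrix has rank 8 and Smith normal form diag(1,1,1,1,1,1,1,1).

The boundary map ∂_2: C_2 → C_1 sends each 2-simplex [p,q,r] to [q,r] − [p,r] + [p,q]. For instance
  ∂[0,7,8] = [7,8] − [0,8] + [0,7],
  ∂[0,4,7] = [4,7] − [0,7] + [0,4].
The resulting 27×18 matrix has rank 18, and its Smith normal form has invariant factors (1,1,1,1,1,1,1,1,1,1,1,1,1,1,1,1,1,2).

From H_k ≅ ker(∂_k) / im(∂_{k+1}) we obtain:

  H_0: rank C_0 − rank ∂_1 = 9 − 8 = 1, and the invariant factors of ∂_1 are all 1, so H_0 ≅ Z.
  H_1: rank ker ∂_1 − rank ∂_2 = (27 − 8) − 18 = 1, and ∂_2 has invariant factor 2 > 1, so H_1 ≅ Z ⊕ Z_2.
  H_2: rank ker ∂_2 − rank ∂_3 = (18 − 18) − 0 = 0, and there is no ∂_3, so H_2 ≅ 0.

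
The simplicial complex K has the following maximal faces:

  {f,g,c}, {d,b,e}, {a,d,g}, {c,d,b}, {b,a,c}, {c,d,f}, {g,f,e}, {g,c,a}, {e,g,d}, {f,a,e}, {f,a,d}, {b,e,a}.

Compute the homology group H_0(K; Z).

We work with the vertex ordering a < b < c < d < e < f < g. The simplices of K, each written with vertices in increasing order, are:

  0-simplices (7): a, b, c, d, e, f, g
  1-simplices (18): ab, ac, ad, ae, af, ag, bc, bd, be, cd, cf, cg, de, df, dg, ef, eg, fg
  2-simplices (12): abc, abe, acg, adf, adg, aef, bcd, bde, cdf, cfg, deg, efg

Hence C_0 ≅ Z^7, C_1 ≅ Z^18, C_2 ≅ Z^12.

Boundary ∂_1: C_1 → C_0 is given by ∂[p,q] = [q] − [p].
The resulting 7×18 matrix has rank 6, and its Smith normal form has invariant factors (1,1,1,1,1,1).

∂_2: C_2 → C_1 maps a triangle to the signed sum of its edges. For instance
  ∂adg = dg − ag + ad,
  ∂cfg = fg − cg + cf.
The 18×12 boundary matrix has rank 12 and Smith normal form diag(1,1,1,1,1,1,1,1,1,1,1,2).

Now H_k = ker ∂_k / im ∂_{k+1}, so:

  H_0: rank C_0 − rank ∂_1 = 7 − 6 = 1, and the invariant factors of ∂_1 are all 1, so H_0 = Z.

(K is a triangulation of the real projective plane RP^2.)

H_0 = Z.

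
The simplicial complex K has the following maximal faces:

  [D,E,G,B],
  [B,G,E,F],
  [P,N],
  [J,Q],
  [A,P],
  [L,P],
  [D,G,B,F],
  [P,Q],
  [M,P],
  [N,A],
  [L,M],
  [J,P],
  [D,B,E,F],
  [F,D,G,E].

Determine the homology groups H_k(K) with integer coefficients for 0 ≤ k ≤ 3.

K has 12 vertices, 19 edges, 10 triangles, 5 3-simplices.
rank ∂_0 = 0, rank ∂_1 = 10 ⇒ b_0 = 12 − 0 − 10 = 2; all invariant factors of ∂_1 are 1 so no torsion. So H_0 = Z^2.
rank ∂_1 = 10, rank ∂_2 = 6 ⇒ b_1 = 19 − 10 − 6 = 3; all invariant factors of ∂_2 are 1 so no torsion. So H_1 = Z^3.
rank ∂_2 = 6, rank ∂_3 = 4 ⇒ b_2 = 10 − 6 − 4 = 0; all invariant factors of ∂_3 are 1 so no torsion. So H_2 = 0.
rank ∂_3 = 4, rank ∂_4 = 0 ⇒ b_3 = 5 − 4 − 0 = 1. So H_3 = Z.

H_0 ≅ Z^2,  H_1 ≅ Z^3,  H_2 = 0,  H_3 ≅ Z.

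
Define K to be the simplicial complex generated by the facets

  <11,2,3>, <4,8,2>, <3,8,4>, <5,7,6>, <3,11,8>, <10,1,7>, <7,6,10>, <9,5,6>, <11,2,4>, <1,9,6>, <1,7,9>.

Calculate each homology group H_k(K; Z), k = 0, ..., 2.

Fix the vertex order 1 < 2 < 3 < 4 < 5 < 6 < 7 < 8 < 9 < 10 < 11 and write every simplex with vertices in increasing order. Then dim K = 2 and the simplices of K are:

  0-simplices (11): [1], [2], [3], [4], [5], [6], [7], [8], [9], [10], [11]
  1-simplices (22): [1,6], [1,7], [1,9], [1,10], [2,3], [2,4], [2,8], [2,11], [3,4], [3,8], [3,11], [4,8], [4,11], [5,6], [5,7], [5,9], [6,7], [6,9], [6,10], [7,9], [7,10], [8,11]
  2-simplices (11): [1,6,9], [1,7,9], [1,7,10], [2,3,11], [2,4,8], [2,4,11], [3,4,8], [3,8,11], [5,6,7], [5,6,9], [6,7,10]

Hence C_0 ≅ Z^11, C_1 ≅ Z^22, C_2 ≅ Z^11.

∂_1: C_1 → C_0 sends each edge [p,q] (with p < q) to q − p. For instance
  ∂[1,7] = [7] − [1].
The 11×22 boundary matrix has rank 9 and Smith normal form diag(1,1,1,1,1,1,1,1,1).

∂_2: C_2 → C_1 maps a triangle to the signed sum of its edges. For instance
  ∂[5,6,9] = [6,9] − [5,9] + [5,6],
  ∂[2,4,8] = [4,8] − [2,8] + [2,4].
As a 22×11 matrix over Z this has rank 11, with invariant factors (1,1,1,1,1,1,1,1,1,1,1).

From H_k ≅ ker(∂_k) / im(∂_{k+1}) we obtain:

  H_0: rank C_0 − rank ∂_1 = 11 − 9 = 2, and the invariant factors of ∂_1 are all 1, so H_0 = Z^2.
  H_1: rank ker ∂_1 − rank ∂_2 = (22 − 9) − 11 = 2, and the invariant factors of ∂_2 are all 1, so H_1 = Z^2.
  H_2: rank ker ∂_2 − rank ∂_3 = (11 − 11) − 0 = 0, and there is no ∂_3, so H_2 = 0.

H_0 ≅ Z^2,  H_1 ≅ Z^2,  H_2 = 0.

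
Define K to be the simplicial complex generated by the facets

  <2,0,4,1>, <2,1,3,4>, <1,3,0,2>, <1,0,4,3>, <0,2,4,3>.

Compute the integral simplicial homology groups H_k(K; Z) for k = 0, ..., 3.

H_0 ≅ Z,  H_1 = 0,  H_2 = 0,  H_3 ≅ Z.

Order the vertices as 0 < 1 < 2 < 3 < 4. Listing each simplex with vertices in this order, K has dimension 3 with simplices:

  0-simplices (5): [0], [1], [2], [3], [4]
  1-simplices (10): [0,1], [0,2], [0,3], [0,4], [1,2], [1,3], [1,4], [2,3], [2,4], [3,4]
  2-simplices (10): [0,1,2], [0,1,3], [0,1,4], [0,2,3], [0,2,4], [0,3,4], [1,2,3], [1,2,4], [1,3,4], [2,3,4]
  3-simplices (5): [0,1,2,3], [0,1,2,4], [0,1,3,4], [0,2,3,4], [1,2,3,4]

so the chain groups are C_0 ≅ Z^5, C_1 ≅ Z^10, C_2 ≅ Z^10, C_3 ≅ Z^5.

The boundary map ∂_1: C_1 → C_0 maps an edge to its endpoints' difference, ∂[p,q] = q − p. For instance
  ∂[0,1] = [1] − [0].
The 5×10 boundary matrix has rank 4 and Smith normal form diag(1,1,1,1).

Boundary ∂_2: C_2 → C_1 sends each 2-simplex [p,q,r] to [q,r] − [p,r] + [p,q]. For instance
  ∂[1,2,3] = [2,3] − [1,3] + [1,2],
  ∂[0,2,4] = [2,4] − [0,4] + [0,2].
The resulting 10×10 matrix has rank 6, and its Smith normal form has invariant factors (1,1,1,1,1,1).

The boundary map ∂_3: C_3 → C_2 sends each 3-simplex σ to the alternating sum Σ_i (−1)^i (σ with its i-th vertex removed). For instance
  ∂[0,1,3,4] = [1,3,4] − [0,3,4] + [0,1,4] − [0,1,3],
  ∂[0,2,3,4] = [2,3,4] − [0,3,4] + [0,2,4] − [0,2,3].
The resulting 10×5 matrix has rank 4, and its Smith normal form has invariant factors (1,1,1,1).

Reading off H_k = ker ∂_k / im ∂_{k+1}:

  H_0: rank C_0 − rank ∂_1 = 5 − 4 = 1, and the invariant factors of ∂_1 are all 1, so H_0 ≅ Z.
  H_1: rank ker ∂_1 − rank ∂_2 = (10 − 4) − 6 = 0, and the invariant factors of ∂_2 are all 1, so H_1 ≅ 0.
  H_2: rank ker ∂_2 − rank ∂_3 = (10 − 6) − 4 = 0, and the invariant factors of ∂_3 are all 1, so H_2 ≅ 0.
  H_3: rank ker ∂_3 − rank ∂_4 = (5 − 4) − 0 = 1, and there is no ∂_4, so H_3 ≅ Z.

As a check, the Euler characteristic is 5 − 10 + 10 − 5 = 0, which agrees with 1 − 0 + 0 − 1 = 0.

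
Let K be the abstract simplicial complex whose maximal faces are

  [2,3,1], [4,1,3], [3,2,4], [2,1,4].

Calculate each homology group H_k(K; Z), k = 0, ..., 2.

Order the vertices as 1 < 2 < 3 < 4. Listing each simplex with vertices in this order, K has dimension 2 with simplices:

  0-simplices (4): [1], [2], [3], [4]
  1-simplices (6): [1,2], [1,3], [1,4], [2,3], [2,4], [3,4]
  2-simplices (4): [1,2,3], [1,2,4], [1,3,4], [2,3,4]

giving chain groups C_0 ≅ Z^4, C_1 ≅ Z^6, C_2 ≅ Z^4.

Boundary ∂_1: C_1 → C_0 maps an edge to its endpoints' difference, ∂[p,q] = q − p.
This gives a 4×6 integer matrix of rank 3; reducing to Smith normal form yields diagonal entries (1,1,1).

∂_2: C_2 → C_1 acts by ∂[p,q,r] = [q,r] − [p,r] + [p,q]. For instance
  ∂[2,3,4] = [3,4] − [2,4] + [2,3],
  ∂[1,2,4] = [2,4] − [1,4] + [1,2].
This gives a 6×4 integer matrix of rank 3; reducing to Smith normal form yields diagonal entries (1,1,1).

Computing H_k = (kernel of ∂_k) / (image of ∂_{k+1}):

  H_0: rank C_0 − rank ∂_1 = 4 − 3 = 1, and the invariant factors of ∂_1 are all 1, so H_0 = Z.
  H_1: rank ker ∂_1 − rank ∂_2 = (6 − 3) − 3 = 0, and the invariant factors of ∂_2 are all 1, so H_1 = 0.
  H_2: rank ker ∂_2 − rank ∂_3 = (4 − 3) − 0 = 1, and there is no ∂_3, so H_2 = Z.

As a check, the Euler characteristic is 4 − 6 + 4 = 2, which agrees with 1 − 0 + 1 = 2.
(K is a triangulation of the 2-sphere S^2.)

H_0 = Z,  H_1 = 0,  H_2 = Z.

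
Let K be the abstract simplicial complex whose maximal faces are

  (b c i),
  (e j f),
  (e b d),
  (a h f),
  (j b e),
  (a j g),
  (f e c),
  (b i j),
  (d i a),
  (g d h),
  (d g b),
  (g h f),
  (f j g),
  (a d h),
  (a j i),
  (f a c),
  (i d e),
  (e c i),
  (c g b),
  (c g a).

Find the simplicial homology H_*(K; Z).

H_0 = Z,  H_1 = Z ⊕ Z/2Z,  H_2 = 0.

Order the vertices as a < b < c < d < e < f < g < h < i < j. Listing each simplex with vertices in this order, K has dimension 2 with simplices:

  0-simplices (10): a, b, c, d, e, f, g, h, i, j
  1-simplices (30): ac, ad, af, ag, ah, ai, aj, bc, bd, be, bg, bi, bj, ce, cf, cg, ci, de, dg, dh, di, ef, ei, ej, fg, fh, fj, gh, gj, ij
  2-simplices (20): acf, acg, adh, adi, afh, agj, aij, bcg, bci, bde, bdg, bej, bij, cef, cei, dei, dgh, efj, fgh, fgj

so the chain groups are C_0 ≅ Z^10, C_1 ≅ Z^30, C_2 ≅ Z^20.

The boundary map ∂_1: C_1 → C_0 maps an edge to its endpoints' difference, ∂[p,q] = q − p.
This gives a 10×30 integer matrix of rank 9; reducing to Smith normal form yields diagonal entries (1,1,1,1,1,1,1,1,1).

The boundary map ∂_2: C_2 → C_1 maps a triangle to the signed sum of its edges. For instance
  ∂adh = dh − ah + ad,
  ∂dei = ei − di + de.
This gives a 30×20 integer matrix of rank 20; reducing to Smith normal form yields diagonal entries (1,1,1,1,1,1,1,1,1,1,1,1,1,1,1,1,1,1,1,2).

From H_k ≅ ker(∂_k) / im(∂_{k+1}) we obtain:

  H_0: rank C_0 − rank ∂_1 = 10 − 9 = 1, and the invariant factors of ∂_1 are all 1, so H_0 = Z.
  H_1: rank ker ∂_1 − rank ∂_2 = (30 − 9) − 20 = 1, and ∂_2 has invariant factor 2 > 1, so H_1 = Z ⊕ Z/2Z.
  H_2: rank ker ∂_2 − rank ∂_3 = (20 − 20) − 0 = 0, and there is no ∂_3, so H_2 = 0.

(K is a triangulation of the Klein bottle.)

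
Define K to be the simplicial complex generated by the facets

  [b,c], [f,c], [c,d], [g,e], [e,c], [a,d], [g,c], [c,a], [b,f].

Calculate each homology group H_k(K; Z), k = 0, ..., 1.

Fix the vertex order a < b < c < d < e < f < g and write every simplex with vertices in increasing order. Then dim K = 1 and the simplices of K are:

  0-simplices (7): a, b, c, d, e, f, g
  1-simplices (9): ac, ad, bc, bf, cd, ce, cf, cg, eg

giving chain groups C_0 ≅ Z^7, C_1 ≅ Z^9.

The boundary map ∂_1: C_1 → C_0 sends each edge [p,q] (with p < q) to q − p.
As a 7×9 matrix over Z this has rank 6, with invariant factors (1,1,1,1,1,1).

Computing H_k = (kernel of ∂_k) / (image of ∂_{k+1}):

  H_0: rank C_0 − rank ∂_1 = 7 − 6 = 1, and the invariant factors of ∂_1 are all 1, so H_0 = Z.
  H_1: rank ker ∂_1 − rank ∂_2 = (9 − 6) − 0 = 3, and there is no ∂_2, so H_1 = Z^3.

H_0 = Z,  H_1 = Z^3.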